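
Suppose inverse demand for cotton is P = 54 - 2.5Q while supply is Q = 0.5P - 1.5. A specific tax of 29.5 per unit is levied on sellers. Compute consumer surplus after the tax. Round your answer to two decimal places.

28.53

Rewriting supply in inverse form: P = 3 + 2Q.
Pre-tax equilibrium: 54 - 2.5Q = 3 + 2Q gives Q* = 11.3333, P* = 25.6667.
A tax on sellers shifts supply up by 29.5: 54 - 2.5Q = 3 + 2Q + 29.5, so Q_t = 4.7778. Buyers pay P_b = 42.0556; sellers receive P_s = P_b - 29.5 = 12.5556.
Consumer surplus is the triangle under demand above P_b: (1/2)(4.7778)(54 - 42.0556) = 28.534.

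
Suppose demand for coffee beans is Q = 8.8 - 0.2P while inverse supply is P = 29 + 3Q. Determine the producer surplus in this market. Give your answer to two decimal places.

Rewriting demand in inverse form: P = 44 - 5Q.
Set 44 - 5Q = 29 + 3Q, which gives 15 = 8Q, so Q* = 1.875 and P* = 44 - 5(1.875) = 34.625.
Producer surplus is the triangle above supply below P*: (1/2)(1.875)(34.625 - 29) = (1/2)(1.875)(5.625) = 5.2734.

5.27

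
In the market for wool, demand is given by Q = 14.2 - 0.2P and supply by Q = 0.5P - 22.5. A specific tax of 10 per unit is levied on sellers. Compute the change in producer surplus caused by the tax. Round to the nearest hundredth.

-8.57

Rewriting demand in inverse form: P = 71 - 5Q.
Rewriting supply in inverse form: P = 45 + 2Q.
Pre-tax equilibrium: 71 - 5Q = 45 + 2Q gives Q* = 3.7143, P* = 52.4286.
A tax on sellers shifts supply up by 10: 71 - 5Q = 45 + 2Q + 10, so Q_t = 2.2857. Buyers pay P_b = 59.5714; sellers receive P_s = P_b - 10 = 49.5714.
PS falls from (1/2)(3.7143)(7.4286) = 13.7959 to (1/2)(2.2857)(4.5714) = 5.2245, a change of -8.5714.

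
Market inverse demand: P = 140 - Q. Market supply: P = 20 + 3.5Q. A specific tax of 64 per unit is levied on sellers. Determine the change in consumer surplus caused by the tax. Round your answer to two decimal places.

Pre-tax equilibrium: 140 - Q = 20 + 3.5Q gives Q* = 26.6667, P* = 113.3333.
A tax on sellers shifts supply up by 64: 140 - Q = 20 + 3.5Q + 64, so Q_t = 12.4444. Buyers pay P_b = 127.5556; sellers receive P_s = P_b - 64 = 63.5556.
CS falls from (1/2)(26.6667)(26.6667) = 355.5556 to (1/2)(12.4444)(12.4444) = 77.4321, a change of -278.1235.

-278.12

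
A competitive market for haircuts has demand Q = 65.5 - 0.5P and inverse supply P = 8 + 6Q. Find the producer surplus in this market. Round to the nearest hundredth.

Rewriting demand in inverse form: P = 131 - 2Q.
Setting demand equal to supply, 123 = 8Q, so Q* = 15.375 and P* = 100.25.
PS is the area between P* and the supply curve from 0 to Q*: (1/2)(15.375)(92.25) = 709.1719.

709.17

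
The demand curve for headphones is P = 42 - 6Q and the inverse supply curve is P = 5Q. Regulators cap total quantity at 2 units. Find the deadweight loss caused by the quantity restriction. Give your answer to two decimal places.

Unrestricted equilibrium: Q* = (42 - 0)/(6 + 5) = 3.8182.
At Q = 2 the demand price is 42 - 6(2) = 30 and the supply price is 0 + 5(2) = 10.
DWL = (1/2)(gap between curves at 2) x (Q* - 2) = (1/2)(20)(1.8182) = 18.1818.

18.18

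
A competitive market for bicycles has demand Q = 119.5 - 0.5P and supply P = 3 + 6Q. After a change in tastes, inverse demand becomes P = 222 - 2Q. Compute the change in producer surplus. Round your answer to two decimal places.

-362.58

Rewriting demand in inverse form: P = 239 - 2Q.
Initial equilibrium: Q_0 = 29.5, P_0 = 180; CS_0 = (1/2)(29.5)(59) = 870.25, PS_0 = (1/2)(29.5)(177) = 2610.75.
New equilibrium: 222 - 2Q = 3 + 6Q gives Q_1 = 27.375, P_1 = 167.25; CS_1 = 749.3906, PS_1 = 2248.1719.
Change in producer surplus = 2248.1719 - 2610.75 = -362.5781.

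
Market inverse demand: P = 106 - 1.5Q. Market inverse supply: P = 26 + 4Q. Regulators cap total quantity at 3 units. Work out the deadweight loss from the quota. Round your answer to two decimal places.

Without the quota, 106 - 1.5Q = 26 + 4Q gives Q* = 14.5455.
At Q = 3 the demand price is 106 - 1.5(3) = 101.5 and the supply price is 26 + 4(3) = 38.
Deadweight loss is the triangle between the curves from 3 to 14.5455: (1/2)(101.5 - 38)(14.5455 - 3) = 366.5682.

366.57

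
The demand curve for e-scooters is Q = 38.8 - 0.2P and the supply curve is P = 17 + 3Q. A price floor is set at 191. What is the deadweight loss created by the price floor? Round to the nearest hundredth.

1853.30

Rewriting demand in inverse form: P = 194 - 5Q.
Without the control, 194 - 5Q = 17 + 3Q so Q* = 22.125 and P* = 83.375.
At the floor price 191, quantity demanded is (194 - 191)/5 = 0.6; demand is the short side, so Q = 0.6 trades at P = 191.
At Q = 0.6 the demand price is 191 and the supply price is 18.8. Deadweight loss is the triangle between the curves from 0.6 to 22.125: (1/2)(191 - 18.8)(22.125 - 0.6) = 1853.3025.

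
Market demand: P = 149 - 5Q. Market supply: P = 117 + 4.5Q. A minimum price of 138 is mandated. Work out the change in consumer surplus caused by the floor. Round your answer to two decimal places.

-16.27

Free-market equilibrium: 149 - 5Q = 117 + 4.5Q gives Q* = 3.3684, P* = 132.1579.
At P = 138, buyers demand (149 - 138)/5 = 2.2 while sellers would supply more, so the quantity traded is 2.2 at price 138.
CS goes from (1/2)(3.3684)(16.8421) = 28.3657 to 12.1 (computed as (149 - 138)(2.2) - (1/2)(5)(2.2)^2), a change of -16.2657.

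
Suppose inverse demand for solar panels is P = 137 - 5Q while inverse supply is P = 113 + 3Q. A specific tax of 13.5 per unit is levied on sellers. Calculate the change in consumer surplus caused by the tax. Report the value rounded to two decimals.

Pre-tax equilibrium: 137 - 5Q = 113 + 3Q gives Q* = 3, P* = 122.
A tax on sellers shifts supply up by 13.5: 137 - 5Q = 113 + 3Q + 13.5, so Q_t = 1.3125. Buyers pay P_b = 130.4375; sellers receive P_s = P_b - 13.5 = 116.9375.
Consumers lose the trapezoid between P* and P_b out to Q_t plus the triangle from Q_t to Q*: change in CS = 4.3066 - 22.5 = -18.1934.

-18.19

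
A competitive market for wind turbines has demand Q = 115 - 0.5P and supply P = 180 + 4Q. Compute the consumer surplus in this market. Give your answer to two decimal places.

69.44

Rewriting demand in inverse form: P = 230 - 2Q.
Set 230 - 2Q = 180 + 4Q, which gives 50 = 6Q, so Q* = 8.3333 and P* = 230 - 2(8.3333) = 213.3333.
CS is the area between the demand curve and P* from 0 to Q*: (1/2)(8.3333)(16.6667) = 69.4444.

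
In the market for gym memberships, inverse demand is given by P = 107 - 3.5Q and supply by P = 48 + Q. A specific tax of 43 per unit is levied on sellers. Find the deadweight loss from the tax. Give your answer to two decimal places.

Without the tax, 107 - 3.5Q = 48 + Q so Q* = 13.1111 and P* = 61.1111.
With the tax, sellers need 43 more per unit: 107 - 3.5Q = 48 + Q + 43, so Q_t = 3.5556. Buyers pay P_b = 94.5556; sellers receive P_s = P_b - 43 = 51.5556.
Deadweight loss is the triangle between the curves from Q_t to Q*: (1/2)(13.1111 - 3.5556)(43) = 205.4444.

205.44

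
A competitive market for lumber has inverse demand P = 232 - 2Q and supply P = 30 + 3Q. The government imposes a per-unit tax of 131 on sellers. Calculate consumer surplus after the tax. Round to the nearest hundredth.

Pre-tax equilibrium: 232 - 2Q = 30 + 3Q gives Q* = 40.4, P* = 151.2.
A tax on sellers shifts supply up by 131: 232 - 2Q = 30 + 3Q + 131, so Q_t = 14.2. Buyers pay P_b = 203.6; sellers receive P_s = P_b - 131 = 72.6.
CS = (1/2)(Q_t)(232 - P_b) = (1/2)(14.2)(28.4) = 201.64.

201.64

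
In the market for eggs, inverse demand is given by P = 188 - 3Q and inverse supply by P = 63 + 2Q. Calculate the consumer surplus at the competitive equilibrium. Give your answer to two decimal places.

937.50

Setting demand equal to supply, 125 = 5Q, so Q* = 25 and P* = 113.
Consumer surplus is the triangle under demand above P*: (1/2)(25)(188 - 113) = (1/2)(25)(75) = 937.5.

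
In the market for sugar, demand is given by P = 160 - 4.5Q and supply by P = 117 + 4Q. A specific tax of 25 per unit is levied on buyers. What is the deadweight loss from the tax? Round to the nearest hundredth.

36.76

Without the tax, 160 - 4.5Q = 117 + 4Q so Q* = 5.0588 and P* = 137.2353.
A tax on buyers shifts demand down by 25: (160 - 25) - 4.5Q = 117 + 4Q, so Q_t = 2.1176. Buyers pay P_b = 150.4706; sellers receive P_s = P_b - 25 = 125.4706.
The welfare triangle lost has base Q* - Q_t = 2.9412 and height t = 25, so DWL = (1/2)(2.9412)(25) = 36.7647.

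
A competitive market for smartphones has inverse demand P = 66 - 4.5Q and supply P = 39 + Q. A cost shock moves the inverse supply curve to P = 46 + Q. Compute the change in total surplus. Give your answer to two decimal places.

-29.91

Initial equilibrium: Q_0 = 4.9091, P_0 = 43.9091; CS_0 = (1/2)(4.9091)(22.0909) = 54.2231, PS_0 = (1/2)(4.9091)(4.9091) = 12.0496.
New equilibrium: 66 - 4.5Q = 46 + Q gives Q_1 = 3.6364, P_1 = 49.6364; CS_1 = 29.7521, PS_1 = 6.6116.
Change in total surplus = (29.7521 + 6.6116) - (54.2231 + 12.0496) = -29.9091.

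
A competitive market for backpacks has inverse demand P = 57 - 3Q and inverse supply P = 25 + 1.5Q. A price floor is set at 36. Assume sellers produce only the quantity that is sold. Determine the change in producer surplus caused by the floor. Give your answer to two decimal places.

Free-market equilibrium: 57 - 3Q = 25 + 1.5Q gives Q* = 7.1111, P* = 35.6667.
At the floor price 36, quantity demanded is (57 - 36)/3 = 7; demand is the short side, so Q = 7 trades at P = 36.
PS goes from (1/2)(7.1111)(10.6667) = 37.9259 to 40.25 (computed as (36 - 25)(7) - (1/2)(1.5)(7)^2), a change of 2.3241.

2.32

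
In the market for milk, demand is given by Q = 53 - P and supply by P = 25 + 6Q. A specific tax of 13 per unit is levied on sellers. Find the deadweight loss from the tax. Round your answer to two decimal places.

Rewriting demand in inverse form: P = 53 - Q.
Pre-tax equilibrium: 53 - Q = 25 + 6Q gives Q* = 4, P* = 49.
With the tax, sellers need 13 more per unit: 53 - Q = 25 + 6Q + 13, so Q_t = 2.1429. Buyers pay P_b = 50.8571; sellers receive P_s = P_b - 13 = 37.8571.
The welfare triangle lost has base Q* - Q_t = 1.8571 and height t = 13, so DWL = (1/2)(1.8571)(13) = 12.0714.

12.07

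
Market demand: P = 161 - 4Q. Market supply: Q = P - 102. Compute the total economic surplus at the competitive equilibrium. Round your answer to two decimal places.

Rewriting supply in inverse form: P = 102 + Q.
Equilibrium: 161 - 4Q = 102 + Q, so Q* = 11.8 and P* = 113.8.
CS = (1/2)(11.8)(47.2) = 278.48 and PS = (1/2)(11.8)(11.8) = 69.62, so total surplus = 348.1.

348.10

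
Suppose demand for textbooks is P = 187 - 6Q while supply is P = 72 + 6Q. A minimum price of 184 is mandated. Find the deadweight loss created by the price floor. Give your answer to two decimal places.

Free-market equilibrium: 187 - 6Q = 72 + 6Q gives Q* = 9.5833, P* = 129.5.
At the floor price 184, quantity demanded is (187 - 184)/6 = 0.5; demand is the short side, so Q = 0.5 trades at P = 184.
At Q = 0.5 the demand price is 184 and the supply price is 75. Deadweight loss is the triangle between the curves from 0.5 to 9.5833: (1/2)(184 - 75)(9.5833 - 0.5) = 495.0417.

495.04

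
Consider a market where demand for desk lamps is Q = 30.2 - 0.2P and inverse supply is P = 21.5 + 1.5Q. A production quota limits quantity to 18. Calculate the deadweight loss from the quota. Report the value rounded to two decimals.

12.02

Rewriting demand in inverse form: P = 151 - 5Q.
Unrestricted equilibrium: Q* = (151 - 21.5)/(5 + 1.5) = 19.9231.
At Q = 18 the demand price is 151 - 5(18) = 61 and the supply price is 21.5 + 1.5(18) = 48.5.
Deadweight loss is the triangle between the curves from 18 to 19.9231: (1/2)(61 - 48.5)(19.9231 - 18) = 12.0192.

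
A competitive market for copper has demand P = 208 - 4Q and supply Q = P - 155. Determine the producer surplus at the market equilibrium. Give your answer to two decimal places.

Rewriting supply in inverse form: P = 155 + Q.
Set 208 - 4Q = 155 + Q, which gives 53 = 5Q, so Q* = 10.6 and P* = 208 - 4(10.6) = 165.6.
Producer surplus is the triangle above supply below P*: (1/2)(10.6)(165.6 - 155) = (1/2)(10.6)(10.6) = 56.18.

56.18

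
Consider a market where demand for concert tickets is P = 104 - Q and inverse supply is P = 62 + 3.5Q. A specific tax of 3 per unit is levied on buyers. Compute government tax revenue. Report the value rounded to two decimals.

Without the tax, 104 - Q = 62 + 3.5Q so Q* = 9.3333 and P* = 94.6667.
With the tax, buyers' net willingness to pay falls by 3: (104 - 3) - Q = 62 + 3.5Q, so Q_t = 8.6667. Buyers pay P_b = 95.3333; sellers receive P_s = P_b - 3 = 92.3333.
Revenue is the tax times quantity traded: 3 x 8.6667 = 26.

26.00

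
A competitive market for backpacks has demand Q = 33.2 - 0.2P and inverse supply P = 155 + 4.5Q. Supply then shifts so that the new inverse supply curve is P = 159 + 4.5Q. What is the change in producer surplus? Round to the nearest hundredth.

Rewriting demand in inverse form: P = 166 - 5Q.
Initial equilibrium: Q_0 = 1.1579, P_0 = 160.2105; CS_0 = (1/2)(1.1579)(5.7895) = 3.3518, PS_0 = (1/2)(1.1579)(5.2105) = 3.0166.
New equilibrium: 166 - 5Q = 159 + 4.5Q gives Q_1 = 0.7368, P_1 = 162.3158; CS_1 = 1.3573, PS_1 = 1.2216.
Change in producer surplus = 1.2216 - 3.0166 = -1.795.

-1.80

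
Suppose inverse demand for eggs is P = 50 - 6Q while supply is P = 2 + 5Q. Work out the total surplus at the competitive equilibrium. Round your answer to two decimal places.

104.73

Setting demand equal to supply, 48 = 11Q, so Q* = 4.3636 and P* = 23.8182.
Total surplus is the full triangle between the curves from 0 to Q*: (1/2)(4.3636)(50 - 2) = 104.7273.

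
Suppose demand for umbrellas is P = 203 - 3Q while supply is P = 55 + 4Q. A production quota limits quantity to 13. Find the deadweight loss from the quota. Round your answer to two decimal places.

232.07

Without the quota, 203 - 3Q = 55 + 4Q gives Q* = 21.1429.
At Q = 13 the demand price is 203 - 3(13) = 164 and the supply price is 55 + 4(13) = 107.
Deadweight loss is the triangle between the curves from 13 to 21.1429: (1/2)(164 - 107)(21.1429 - 13) = 232.0714.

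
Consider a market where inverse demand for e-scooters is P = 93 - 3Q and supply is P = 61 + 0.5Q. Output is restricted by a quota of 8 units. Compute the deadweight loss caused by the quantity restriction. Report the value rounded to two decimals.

2.29

Without the quota, 93 - 3Q = 61 + 0.5Q gives Q* = 9.1429.
At Q = 8 the demand price is 93 - 3(8) = 69 and the supply price is 61 + 0.5(8) = 65.
DWL = (1/2)(gap between curves at 8) x (Q* - 8) = (1/2)(4)(1.1429) = 2.2857.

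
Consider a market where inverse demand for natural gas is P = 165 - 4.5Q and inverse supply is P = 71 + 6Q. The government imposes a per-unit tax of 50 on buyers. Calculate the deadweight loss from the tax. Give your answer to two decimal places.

Pre-tax equilibrium: 165 - 4.5Q = 71 + 6Q gives Q* = 8.9524, P* = 124.7143.
With the tax, buyers' net willingness to pay falls by 50: (165 - 50) - 4.5Q = 71 + 6Q, so Q_t = 4.1905. Buyers pay P_b = 146.1429; sellers receive P_s = P_b - 50 = 96.1429.
Deadweight loss is the triangle between the curves from Q_t to Q*: (1/2)(8.9524 - 4.1905)(50) = 119.0476.

119.05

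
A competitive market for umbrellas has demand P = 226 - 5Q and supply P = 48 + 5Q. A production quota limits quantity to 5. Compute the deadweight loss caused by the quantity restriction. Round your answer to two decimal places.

819.20

Unrestricted equilibrium: Q* = (226 - 48)/(5 + 5) = 17.8.
At Q = 5 the demand price is 226 - 5(5) = 201 and the supply price is 48 + 5(5) = 73.
Deadweight loss is the triangle between the curves from 5 to 17.8: (1/2)(201 - 73)(17.8 - 5) = 819.2.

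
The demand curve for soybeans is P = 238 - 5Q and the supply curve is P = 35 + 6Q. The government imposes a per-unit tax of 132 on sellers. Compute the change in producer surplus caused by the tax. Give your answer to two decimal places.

Without the tax, 238 - 5Q = 35 + 6Q so Q* = 18.4545 and P* = 145.7273.
A tax on sellers shifts supply up by 132: 238 - 5Q = 35 + 6Q + 132, so Q_t = 6.4545. Buyers pay P_b = 205.7273; sellers receive P_s = P_b - 132 = 73.7273.
PS falls from (1/2)(18.4545)(110.7273) = 1021.7107 to (1/2)(6.4545)(38.7273) = 124.9835, a change of -896.7273.

-896.73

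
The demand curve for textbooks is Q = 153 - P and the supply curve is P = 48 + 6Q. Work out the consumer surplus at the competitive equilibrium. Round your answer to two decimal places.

112.50

Rewriting demand in inverse form: P = 153 - Q.
Set 153 - Q = 48 + 6Q, which gives 105 = 7Q, so Q* = 15 and P* = 153 - (15) = 138.
Consumer surplus is the triangle under demand above P*: (1/2)(15)(153 - 138) = (1/2)(15)(15) = 112.5.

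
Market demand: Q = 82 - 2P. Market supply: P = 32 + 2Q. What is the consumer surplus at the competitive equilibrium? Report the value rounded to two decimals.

3.24

Rewriting demand in inverse form: P = 41 - 0.5Q.
Equilibrium: 41 - 0.5Q = 32 + 2Q, so Q* = 3.6 and P* = 39.2.
Consumer surplus is the triangle under demand above P*: (1/2)(3.6)(41 - 39.2) = (1/2)(3.6)(1.8) = 3.24.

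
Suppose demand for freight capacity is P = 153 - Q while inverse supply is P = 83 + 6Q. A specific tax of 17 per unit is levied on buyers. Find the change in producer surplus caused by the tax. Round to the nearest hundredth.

-128.02

Pre-tax equilibrium: 153 - Q = 83 + 6Q gives Q* = 10, P* = 143.
A tax on buyers shifts demand down by 17: (153 - 17) - Q = 83 + 6Q, so Q_t = 7.5714. Buyers pay P_b = 145.4286; sellers receive P_s = P_b - 17 = 128.4286.
PS falls from (1/2)(10)(60) = 300 to (1/2)(7.5714)(45.4286) = 171.9796, a change of -128.0204.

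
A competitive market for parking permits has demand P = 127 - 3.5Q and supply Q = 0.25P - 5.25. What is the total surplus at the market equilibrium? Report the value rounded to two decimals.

749.07

Rewriting supply in inverse form: P = 21 + 4Q.
Set 127 - 3.5Q = 21 + 4Q, which gives 106 = 7.5Q, so Q* = 14.1333 and P* = 127 - 3.5(14.1333) = 77.5333.
CS = (1/2)(14.1333)(49.4667) = 349.5644 and PS = (1/2)(14.1333)(56.5333) = 399.5022, so total surplus = 749.0667.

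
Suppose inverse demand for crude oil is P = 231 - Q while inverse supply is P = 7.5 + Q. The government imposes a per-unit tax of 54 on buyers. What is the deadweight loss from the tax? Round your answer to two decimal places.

Pre-tax equilibrium: 231 - Q = 7.5 + Q gives Q* = 111.75, P* = 119.25.
With the tax, buyers' net willingness to pay falls by 54: (231 - 54) - Q = 7.5 + Q, so Q_t = 84.75. Buyers pay P_b = 146.25; sellers receive P_s = P_b - 54 = 92.25.
Deadweight loss is the triangle between the curves from Q_t to Q*: (1/2)(111.75 - 84.75)(54) = 729.

729.00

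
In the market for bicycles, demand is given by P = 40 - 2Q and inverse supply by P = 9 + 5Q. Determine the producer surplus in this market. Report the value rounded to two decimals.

Set 40 - 2Q = 9 + 5Q, which gives 31 = 7Q, so Q* = 4.4286 and P* = 40 - 2(4.4286) = 31.1429.
Producer surplus is the triangle above supply below P*: (1/2)(4.4286)(31.1429 - 9) = (1/2)(4.4286)(22.1429) = 49.0306.

49.03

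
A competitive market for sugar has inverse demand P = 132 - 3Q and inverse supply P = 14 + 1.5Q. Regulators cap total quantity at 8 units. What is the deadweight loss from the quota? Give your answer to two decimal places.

747.11

Unrestricted equilibrium: Q* = (132 - 14)/(3 + 1.5) = 26.2222.
At Q = 8 the demand price is 132 - 3(8) = 108 and the supply price is 14 + 1.5(8) = 26.
DWL = (1/2)(gap between curves at 8) x (Q* - 8) = (1/2)(82)(18.2222) = 747.1111.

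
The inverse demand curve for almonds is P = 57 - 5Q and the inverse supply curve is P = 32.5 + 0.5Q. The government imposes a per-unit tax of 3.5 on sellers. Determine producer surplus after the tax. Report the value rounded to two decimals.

Pre-tax equilibrium: 57 - 5Q = 32.5 + 0.5Q gives Q* = 4.4545, P* = 34.7273.
With the tax, sellers need 3.5 more per unit: 57 - 5Q = 32.5 + 0.5Q + 3.5, so Q_t = 3.8182. Buyers pay P_b = 37.9091; sellers receive P_s = P_b - 3.5 = 34.4091.
PS = (1/2)(Q_t)(P_s - 32.5) = (1/2)(3.8182)(1.9091) = 3.6446.

3.64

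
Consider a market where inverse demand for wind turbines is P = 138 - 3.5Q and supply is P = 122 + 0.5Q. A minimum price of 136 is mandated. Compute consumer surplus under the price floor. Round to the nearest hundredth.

Without the control, 138 - 3.5Q = 122 + 0.5Q so Q* = 4 and P* = 124.
At P = 136, buyers demand (138 - 136)/3.5 = 0.5714 while sellers would supply more, so the quantity traded is 0.5714 at price 136.
CS is the triangle under demand above 136: (1/2)(0.5714)(138 - 136) = 0.5714.

0.57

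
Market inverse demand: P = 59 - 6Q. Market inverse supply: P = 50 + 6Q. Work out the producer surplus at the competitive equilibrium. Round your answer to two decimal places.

1.69

Equilibrium: 59 - 6Q = 50 + 6Q, so Q* = 0.75 and P* = 54.5.
Producer surplus is the triangle above supply below P*: (1/2)(0.75)(54.5 - 50) = (1/2)(0.75)(4.5) = 1.6875.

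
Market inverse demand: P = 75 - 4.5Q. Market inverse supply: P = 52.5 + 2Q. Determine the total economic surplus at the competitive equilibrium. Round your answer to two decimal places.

Equilibrium: 75 - 4.5Q = 52.5 + 2Q, so Q* = 3.4615 and P* = 59.4231.
Total surplus is the full triangle between the curves from 0 to Q*: (1/2)(3.4615)(75 - 52.5) = 38.9423.

38.94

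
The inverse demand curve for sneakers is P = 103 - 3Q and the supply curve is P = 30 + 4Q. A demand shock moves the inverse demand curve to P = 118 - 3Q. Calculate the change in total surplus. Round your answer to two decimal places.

172.50

Initial equilibrium: Q_0 = 10.4286, P_0 = 71.7143; CS_0 = (1/2)(10.4286)(31.2857) = 163.1327, PS_0 = (1/2)(10.4286)(41.7143) = 217.5102.
New equilibrium: 118 - 3Q = 30 + 4Q gives Q_1 = 12.5714, P_1 = 80.2857; CS_1 = 237.0612, PS_1 = 316.0816.
Change in total surplus = (237.0612 + 316.0816) - (163.1327 + 217.5102) = 172.5.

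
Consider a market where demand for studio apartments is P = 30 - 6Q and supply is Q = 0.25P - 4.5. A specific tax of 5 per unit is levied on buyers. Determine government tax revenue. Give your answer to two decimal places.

Rewriting supply in inverse form: P = 18 + 4Q.
Pre-tax equilibrium: 30 - 6Q = 18 + 4Q gives Q* = 1.2, P* = 22.8.
With the tax, buyers' net willingness to pay falls by 5: (30 - 5) - 6Q = 18 + 4Q, so Q_t = 0.7. Buyers pay P_b = 25.8; sellers receive P_s = P_b - 5 = 20.8.
Revenue is the tax times quantity traded: 5 x 0.7 = 3.5.

3.50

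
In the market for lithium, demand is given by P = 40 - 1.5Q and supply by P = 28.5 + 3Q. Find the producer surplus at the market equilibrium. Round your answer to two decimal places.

Set 40 - 1.5Q = 28.5 + 3Q, which gives 11.5 = 4.5Q, so Q* = 2.5556 and P* = 40 - 1.5(2.5556) = 36.1667.
PS is the area between P* and the supply curve from 0 to Q*: (1/2)(2.5556)(7.6667) = 9.7963.

9.80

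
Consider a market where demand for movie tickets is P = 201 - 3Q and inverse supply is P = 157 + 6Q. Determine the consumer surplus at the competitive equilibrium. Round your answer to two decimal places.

35.85

Set 201 - 3Q = 157 + 6Q, which gives 44 = 9Q, so Q* = 4.8889 and P* = 201 - 3(4.8889) = 186.3333.
Consumer surplus is the triangle under demand above P*: (1/2)(4.8889)(201 - 186.3333) = (1/2)(4.8889)(14.6667) = 35.8519.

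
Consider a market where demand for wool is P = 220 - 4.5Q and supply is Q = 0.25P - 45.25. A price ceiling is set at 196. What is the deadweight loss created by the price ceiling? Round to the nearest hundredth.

2.99

Rewriting supply in inverse form: P = 181 + 4Q.
Without the control, 220 - 4.5Q = 181 + 4Q so Q* = 4.5882 and P* = 199.3529.
At P = 196, sellers supply (196 - 181)/4 = 3.75 while buyers want more, so the quantity traded is 3.75 at price 196.
At Q = 3.75 the demand price is 203.125 and the supply price is 196. Deadweight loss is the triangle between the curves from 3.75 to 4.5882: (1/2)(203.125 - 196)(4.5882 - 3.75) = 2.9862.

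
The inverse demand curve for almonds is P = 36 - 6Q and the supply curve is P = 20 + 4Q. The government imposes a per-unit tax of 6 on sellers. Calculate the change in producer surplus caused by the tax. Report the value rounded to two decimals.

-3.12

Pre-tax equilibrium: 36 - 6Q = 20 + 4Q gives Q* = 1.6, P* = 26.4.
A tax on sellers shifts supply up by 6: 36 - 6Q = 20 + 4Q + 6, so Q_t = 1. Buyers pay P_b = 30; sellers receive P_s = P_b - 6 = 24.
Producers lose the trapezoid between P_s and P* out to Q_t plus the triangle from Q_t to Q*: change in PS = 2 - 5.12 = -3.12.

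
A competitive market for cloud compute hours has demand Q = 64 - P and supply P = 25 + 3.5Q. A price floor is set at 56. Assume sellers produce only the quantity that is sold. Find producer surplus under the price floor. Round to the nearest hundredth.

136.00

Rewriting demand in inverse form: P = 64 - Q.
Without the control, 64 - Q = 25 + 3.5Q so Q* = 8.6667 and P* = 55.3333.
At P = 56, buyers demand (64 - 56)/1 = 8 while sellers would supply more, so the quantity traded is 8 at price 56.
The supply price at Q = 8 is 53. PS is the trapezoid between 56 and supply over [0, 8]: (1/2)[(56 - 25) + (56 - 53)](8) = 136.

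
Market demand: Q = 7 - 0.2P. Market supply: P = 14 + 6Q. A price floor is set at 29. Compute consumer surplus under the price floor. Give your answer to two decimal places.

3.60

Rewriting demand in inverse form: P = 35 - 5Q.
Without the control, 35 - 5Q = 14 + 6Q so Q* = 1.9091 and P* = 25.4545.
At the floor price 29, quantity demanded is (35 - 29)/5 = 1.2; demand is the short side, so Q = 1.2 trades at P = 29.
CS is the triangle under demand above 29: (1/2)(1.2)(35 - 29) = 3.6.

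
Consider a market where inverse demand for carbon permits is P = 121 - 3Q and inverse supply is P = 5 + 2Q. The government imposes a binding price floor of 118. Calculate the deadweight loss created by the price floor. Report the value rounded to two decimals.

1232.10

Without the control, 121 - 3Q = 5 + 2Q so Q* = 23.2 and P* = 51.4.
At the floor price 118, quantity demanded is (121 - 118)/3 = 1; demand is the short side, so Q = 1 trades at P = 118.
The lost-trades triangle has base Q* - 1 = 22.2 and height equal to the gap between the curves at Q = 1, which is 118 - 7 = 111. DWL = (1/2)(22.2)(111) = 1232.1.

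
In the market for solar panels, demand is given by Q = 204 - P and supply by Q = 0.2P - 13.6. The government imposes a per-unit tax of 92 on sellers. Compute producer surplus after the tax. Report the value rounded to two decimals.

Rewriting demand in inverse form: P = 204 - Q.
Rewriting supply in inverse form: P = 68 + 5Q.
Without the tax, 204 - Q = 68 + 5Q so Q* = 22.6667 and P* = 181.3333.
With the tax, sellers need 92 more per unit: 204 - Q = 68 + 5Q + 92, so Q_t = 7.3333. Buyers pay P_b = 196.6667; sellers receive P_s = P_b - 92 = 104.6667.
PS = (1/2)(Q_t)(P_s - 68) = (1/2)(7.3333)(36.6667) = 134.4444.

134.44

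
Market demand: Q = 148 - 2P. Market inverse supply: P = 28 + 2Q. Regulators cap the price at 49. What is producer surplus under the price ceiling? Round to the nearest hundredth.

110.25

Rewriting demand in inverse form: P = 74 - 0.5Q.
Free-market equilibrium: 74 - 0.5Q = 28 + 2Q gives Q* = 18.4, P* = 64.8.
At the ceiling price 49, quantity supplied is (49 - 28)/2 = 10.5; supply is the short side, so Q = 10.5 trades at P = 49.
PS is the triangle above supply below 49: (1/2)(10.5)(49 - 28) = 110.25.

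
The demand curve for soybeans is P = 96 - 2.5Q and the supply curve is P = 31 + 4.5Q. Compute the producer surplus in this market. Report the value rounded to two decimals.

194.01

Setting demand equal to supply, 65 = 7Q, so Q* = 9.2857 and P* = 72.7857.
The supply curve's price intercept is 31, so PS = (1/2)(Q*)(P* - 31) = (1/2)(9.2857)(41.7857) = 194.0051.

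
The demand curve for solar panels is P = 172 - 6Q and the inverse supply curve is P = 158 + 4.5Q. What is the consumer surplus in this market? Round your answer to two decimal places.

5.33

Set 172 - 6Q = 158 + 4.5Q, which gives 14 = 10.5Q, so Q* = 1.3333 and P* = 172 - 6(1.3333) = 164.
The demand choke price is 172, so CS = (1/2)(Q*)(172 - P*) = (1/2)(1.3333)(8) = 5.3333.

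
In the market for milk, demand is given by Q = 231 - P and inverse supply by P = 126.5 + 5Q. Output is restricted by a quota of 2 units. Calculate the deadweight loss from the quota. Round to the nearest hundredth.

Rewriting demand in inverse form: P = 231 - Q.
Without the quota, 231 - Q = 126.5 + 5Q gives Q* = 17.4167.
At Q = 2 the demand price is 231 - (2) = 229 and the supply price is 126.5 + 5(2) = 136.5.
DWL = (1/2)(gap between curves at 2) x (Q* - 2) = (1/2)(92.5)(15.4167) = 713.0208.

713.02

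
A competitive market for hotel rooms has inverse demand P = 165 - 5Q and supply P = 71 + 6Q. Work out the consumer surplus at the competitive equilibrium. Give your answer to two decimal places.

182.56

Equilibrium: 165 - 5Q = 71 + 6Q, so Q* = 8.5455 and P* = 122.2727.
CS is the area between the demand curve and P* from 0 to Q*: (1/2)(8.5455)(42.7273) = 182.562.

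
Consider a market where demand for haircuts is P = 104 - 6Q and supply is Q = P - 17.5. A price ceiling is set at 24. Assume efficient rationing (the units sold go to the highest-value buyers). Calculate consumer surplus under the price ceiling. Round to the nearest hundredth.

Rewriting supply in inverse form: P = 17.5 + Q.
Without the control, 104 - 6Q = 17.5 + Q so Q* = 12.3571 and P* = 29.8571.
At the ceiling price 24, quantity supplied is (24 - 17.5)/1 = 6.5; supply is the short side, so Q = 6.5 trades at P = 24.
The demand price at Q = 6.5 is 65. CS is the trapezoid between demand and 24 over [0, 6.5]: (1/2)[(104 - 24) + (65 - 24)](6.5) = 393.25.

393.25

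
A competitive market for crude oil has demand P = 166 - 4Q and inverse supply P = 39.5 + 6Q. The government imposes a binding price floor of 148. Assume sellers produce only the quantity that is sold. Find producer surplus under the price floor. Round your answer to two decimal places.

Without the control, 166 - 4Q = 39.5 + 6Q so Q* = 12.65 and P* = 115.4.
At the floor price 148, quantity demanded is (166 - 148)/4 = 4.5; demand is the short side, so Q = 4.5 trades at P = 148.
The supply price at Q = 4.5 is 66.5. PS is the trapezoid between 148 and supply over [0, 4.5]: (1/2)[(148 - 39.5) + (148 - 66.5)](4.5) = 427.5.

427.50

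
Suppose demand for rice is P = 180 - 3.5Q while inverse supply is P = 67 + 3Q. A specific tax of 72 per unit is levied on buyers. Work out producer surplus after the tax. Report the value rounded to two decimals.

Pre-tax equilibrium: 180 - 3.5Q = 67 + 3Q gives Q* = 17.3846, P* = 119.1538.
A tax on buyers shifts demand down by 72: (180 - 72) - 3.5Q = 67 + 3Q, so Q_t = 6.3077. Buyers pay P_b = 157.9231; sellers receive P_s = P_b - 72 = 85.9231.
Producer surplus is the triangle above supply below P_s: (1/2)(6.3077)(85.9231 - 67) = 59.6805.

59.68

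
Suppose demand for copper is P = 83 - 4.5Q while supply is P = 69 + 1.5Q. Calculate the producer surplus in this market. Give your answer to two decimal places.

Setting demand equal to supply, 14 = 6Q, so Q* = 2.3333 and P* = 72.5.
PS is the area between P* and the supply curve from 0 to Q*: (1/2)(2.3333)(3.5) = 4.0833.

4.08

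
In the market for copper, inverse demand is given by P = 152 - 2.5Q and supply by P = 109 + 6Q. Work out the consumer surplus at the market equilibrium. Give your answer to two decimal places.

Equilibrium: 152 - 2.5Q = 109 + 6Q, so Q* = 5.0588 and P* = 139.3529.
The demand choke price is 152, so CS = (1/2)(Q*)(152 - P*) = (1/2)(5.0588)(12.6471) = 31.9896.

31.99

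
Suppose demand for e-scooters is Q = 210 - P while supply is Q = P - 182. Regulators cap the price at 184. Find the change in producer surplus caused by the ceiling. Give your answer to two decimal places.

-96.00

Rewriting demand in inverse form: P = 210 - Q.
Rewriting supply in inverse form: P = 182 + Q.
Without the control, 210 - Q = 182 + Q so Q* = 14 and P* = 196.
At the ceiling price 184, quantity supplied is (184 - 182)/1 = 2; supply is the short side, so Q = 2 trades at P = 184.
PS goes from (1/2)(14)(14) = 98 to 2 (computed as (184 - 182)(2) - (1/2)(1)(2)^2), a change of -96.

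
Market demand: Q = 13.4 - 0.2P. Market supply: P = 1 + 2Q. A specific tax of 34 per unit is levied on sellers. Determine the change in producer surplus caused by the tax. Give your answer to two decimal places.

Rewriting demand in inverse form: P = 67 - 5Q.
Without the tax, 67 - 5Q = 1 + 2Q so Q* = 9.4286 and P* = 19.8571.
A tax on sellers shifts supply up by 34: 67 - 5Q = 1 + 2Q + 34, so Q_t = 4.5714. Buyers pay P_b = 44.1429; sellers receive P_s = P_b - 34 = 10.1429.
Producers lose the trapezoid between P_s and P* out to Q_t plus the triangle from Q_t to Q*: change in PS = 20.898 - 88.898 = -68.

-68.00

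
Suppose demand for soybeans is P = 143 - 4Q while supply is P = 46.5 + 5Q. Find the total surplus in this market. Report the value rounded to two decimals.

517.35

Equilibrium: 143 - 4Q = 46.5 + 5Q, so Q* = 10.7222 and P* = 100.1111.
Total surplus is the full triangle between the curves from 0 to Q*: (1/2)(10.7222)(143 - 46.5) = 517.3472.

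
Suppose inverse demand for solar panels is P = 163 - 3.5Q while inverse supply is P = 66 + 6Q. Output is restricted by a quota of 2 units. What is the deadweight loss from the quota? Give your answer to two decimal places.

Unrestricted equilibrium: Q* = (163 - 66)/(3.5 + 6) = 10.2105.
At Q = 2 the demand price is 163 - 3.5(2) = 156 and the supply price is 66 + 6(2) = 78.
DWL = (1/2)(gap between curves at 2) x (Q* - 2) = (1/2)(78)(8.2105) = 320.2105.

320.21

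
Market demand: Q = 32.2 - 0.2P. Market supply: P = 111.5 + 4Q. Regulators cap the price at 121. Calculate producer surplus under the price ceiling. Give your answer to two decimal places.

Rewriting demand in inverse form: P = 161 - 5Q.
Without the control, 161 - 5Q = 111.5 + 4Q so Q* = 5.5 and P* = 133.5.
At the ceiling price 121, quantity supplied is (121 - 111.5)/4 = 2.375; supply is the short side, so Q = 2.375 trades at P = 121.
PS is the triangle above supply below 121: (1/2)(2.375)(121 - 111.5) = 11.2812.

11.28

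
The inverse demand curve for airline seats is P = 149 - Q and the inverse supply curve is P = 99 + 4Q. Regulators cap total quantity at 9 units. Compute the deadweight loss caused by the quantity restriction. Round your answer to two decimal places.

Without the quota, 149 - Q = 99 + 4Q gives Q* = 10.
At Q = 9 the demand price is 149 - (9) = 140 and the supply price is 99 + 4(9) = 135.
DWL = (1/2)(gap between curves at 9) x (Q* - 9) = (1/2)(5)(1) = 2.5.

2.50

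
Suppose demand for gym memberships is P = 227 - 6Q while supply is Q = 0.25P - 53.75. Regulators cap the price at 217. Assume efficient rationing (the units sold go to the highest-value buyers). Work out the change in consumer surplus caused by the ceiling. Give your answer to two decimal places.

-0.07

Rewriting supply in inverse form: P = 215 + 4Q.
Without the control, 227 - 6Q = 215 + 4Q so Q* = 1.2 and P* = 219.8.
At P = 217, sellers supply (217 - 215)/4 = 0.5 while buyers want more, so the quantity traded is 0.5 at price 217.
CS goes from (1/2)(1.2)(7.2) = 4.32 to 4.25 (computed as (227 - 217)(0.5) - (1/2)(6)(0.5)^2), a change of -0.07.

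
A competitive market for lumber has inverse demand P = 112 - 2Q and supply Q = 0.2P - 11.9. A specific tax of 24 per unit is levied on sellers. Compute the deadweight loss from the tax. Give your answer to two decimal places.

Rewriting supply in inverse form: P = 59.5 + 5Q.
Without the tax, 112 - 2Q = 59.5 + 5Q so Q* = 7.5 and P* = 97.
A tax on sellers shifts supply up by 24: 112 - 2Q = 59.5 + 5Q + 24, so Q_t = 4.0714. Buyers pay P_b = 103.8571; sellers receive P_s = P_b - 24 = 79.8571.
The welfare triangle lost has base Q* - Q_t = 3.4286 and height t = 24, so DWL = (1/2)(3.4286)(24) = 41.1429.

41.14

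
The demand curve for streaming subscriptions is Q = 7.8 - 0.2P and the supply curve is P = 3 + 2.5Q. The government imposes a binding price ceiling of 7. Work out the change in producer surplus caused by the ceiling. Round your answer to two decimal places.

-25.60

Rewriting demand in inverse form: P = 39 - 5Q.
Without the control, 39 - 5Q = 3 + 2.5Q so Q* = 4.8 and P* = 15.
At the ceiling price 7, quantity supplied is (7 - 3)/2.5 = 1.6; supply is the short side, so Q = 1.6 trades at P = 7.
PS goes from (1/2)(4.8)(12) = 28.8 to 3.2 (computed as (7 - 3)(1.6) - (1/2)(2.5)(1.6)^2), a change of -25.6.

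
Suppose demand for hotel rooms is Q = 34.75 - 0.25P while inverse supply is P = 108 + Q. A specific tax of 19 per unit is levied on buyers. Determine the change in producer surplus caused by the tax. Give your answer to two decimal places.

-16.34

Rewriting demand in inverse form: P = 139 - 4Q.
Without the tax, 139 - 4Q = 108 + Q so Q* = 6.2 and P* = 114.2.
A tax on buyers shifts demand down by 19: (139 - 19) - 4Q = 108 + Q, so Q_t = 2.4. Buyers pay P_b = 129.4; sellers receive P_s = P_b - 19 = 110.4.
Producers lose the trapezoid between P_s and P* out to Q_t plus the triangle from Q_t to Q*: change in PS = 2.88 - 19.22 = -16.34.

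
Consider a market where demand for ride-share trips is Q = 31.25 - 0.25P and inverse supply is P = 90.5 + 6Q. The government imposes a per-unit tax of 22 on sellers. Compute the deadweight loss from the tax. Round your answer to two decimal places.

Rewriting demand in inverse form: P = 125 - 4Q.
Pre-tax equilibrium: 125 - 4Q = 90.5 + 6Q gives Q* = 3.45, P* = 111.2.
With the tax, sellers need 22 more per unit: 125 - 4Q = 90.5 + 6Q + 22, so Q_t = 1.25. Buyers pay P_b = 120; sellers receive P_s = P_b - 22 = 98.
The welfare triangle lost has base Q* - Q_t = 2.2 and height t = 22, so DWL = (1/2)(2.2)(22) = 24.2.

24.20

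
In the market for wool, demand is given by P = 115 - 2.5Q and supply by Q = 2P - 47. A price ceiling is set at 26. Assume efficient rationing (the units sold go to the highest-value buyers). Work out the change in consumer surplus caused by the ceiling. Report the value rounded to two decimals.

-749.06

Rewriting supply in inverse form: P = 23.5 + 0.5Q.
Without the control, 115 - 2.5Q = 23.5 + 0.5Q so Q* = 30.5 and P* = 38.75.
At the ceiling price 26, quantity supplied is (26 - 23.5)/0.5 = 5; supply is the short side, so Q = 5 trades at P = 26.
CS goes from (1/2)(30.5)(76.25) = 1162.8125 to 413.75 (computed as (115 - 26)(5) - (1/2)(2.5)(5)^2), a change of -749.0625.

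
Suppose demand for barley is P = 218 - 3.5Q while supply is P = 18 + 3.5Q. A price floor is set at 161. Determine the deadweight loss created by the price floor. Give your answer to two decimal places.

528.29

Free-market equilibrium: 218 - 3.5Q = 18 + 3.5Q gives Q* = 28.5714, P* = 118.
At P = 161, buyers demand (218 - 161)/3.5 = 16.2857 while sellers would supply more, so the quantity traded is 16.2857 at price 161.
The lost-trades triangle has base Q* - 16.2857 = 12.2857 and height equal to the gap between the curves at Q = 16.2857, which is 161 - 75 = 86. DWL = (1/2)(12.2857)(86) = 528.2857.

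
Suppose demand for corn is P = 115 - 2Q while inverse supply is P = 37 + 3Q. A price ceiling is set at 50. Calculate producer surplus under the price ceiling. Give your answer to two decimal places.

Without the control, 115 - 2Q = 37 + 3Q so Q* = 15.6 and P* = 83.8.
At the ceiling price 50, quantity supplied is (50 - 37)/3 = 4.3333; supply is the short side, so Q = 4.3333 trades at P = 50.
PS is the triangle above supply below 50: (1/2)(4.3333)(50 - 37) = 28.1667.

28.17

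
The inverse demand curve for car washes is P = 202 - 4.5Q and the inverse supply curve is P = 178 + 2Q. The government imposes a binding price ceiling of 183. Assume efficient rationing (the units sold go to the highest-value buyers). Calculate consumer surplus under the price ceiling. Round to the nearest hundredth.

Without the control, 202 - 4.5Q = 178 + 2Q so Q* = 3.6923 and P* = 185.3846.
At P = 183, sellers supply (183 - 178)/2 = 2.5 while buyers want more, so the quantity traded is 2.5 at price 183.
The demand price at Q = 2.5 is 190.75. CS is the trapezoid between demand and 183 over [0, 2.5]: (1/2)[(202 - 183) + (190.75 - 183)](2.5) = 33.4375.

33.44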